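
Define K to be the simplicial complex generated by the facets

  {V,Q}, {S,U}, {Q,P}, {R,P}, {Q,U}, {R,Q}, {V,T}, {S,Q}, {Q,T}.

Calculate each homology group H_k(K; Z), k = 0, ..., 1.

H_0 = Z,  H_1 = Z^3.

Take the total order P < Q < R < S < T < U < V on the vertex set. Then K (dimension 1) consists of the simplices:

  0-simplices (7): P, Q, R, S, T, U, V
  1-simplices (9): PQ, PR, QR, QS, QT, QU, QV, SU, TV

Hence C_0 ≅ Z^7, C_1 ≅ Z^9.

The boundary map ∂_1: C_1 → C_0 maps an edge to its endpoints' difference, ∂[p,q] = q − p. For instance
  ∂PR = R − P.
This gives a 7×9 integer matrix of rank 6; reducing to Smith normal form yields diagonal entries (1,1,1,1,1,1).

From H_k ≅ ker(∂_k) / im(∂_{k+1}) we obtain:

  H_0: rank C_0 − rank ∂_1 = 7 − 6 = 1, and the invariant factors of ∂_1 are all 1, so H_0 = Z.
  H_1: rank ker ∂_1 − rank ∂_2 = (9 − 6) − 0 = 3, and there is no ∂_2, so H_1 = Z^3.

As a check, the Euler characteristic is 7 − 9 = -2, which agrees with 1 − 3 = -2.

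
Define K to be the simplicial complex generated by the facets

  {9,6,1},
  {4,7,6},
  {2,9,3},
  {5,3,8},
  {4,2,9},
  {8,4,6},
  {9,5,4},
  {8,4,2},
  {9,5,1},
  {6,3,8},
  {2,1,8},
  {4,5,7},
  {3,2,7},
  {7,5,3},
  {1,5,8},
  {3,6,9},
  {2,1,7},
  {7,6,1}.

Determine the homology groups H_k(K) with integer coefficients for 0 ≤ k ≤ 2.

H_0 = Z,  H_1 = Z^2,  H_2 = Z.

We work with the vertex ordering 1 < 2 < 3 < 4 < 5 < 6 < 7 < 8 < 9. The simplices of K, each written with vertices in increasing order, are:

  0-simplices (9): [1], [2], [3], [4], [5], [6], [7], [8], [9]
  1-simplices (27): (27 of them)
  2-simplices (18): [1,2,7], [1,2,8], [1,5,8], [1,5,9], [1,6,7], [1,6,9], [2,3,7], [2,3,9], [2,4,8], [2,4,9], [3,5,7], [3,5,8], [3,6,8], [3,6,9], [4,5,7], [4,5,9], [4,6,7], [4,6,8]

giving chain groups C_0 ≅ Z^9, C_1 ≅ Z^27, C_2 ≅ Z^18.

Boundary ∂_1: C_1 → C_0 is given by ∂[p,q] = [q] − [p]. For instance
  ∂[1,9] = [9] − [1].
As a 9×27 matrix over Z this has rank 8, with invariant factors (1,1,1,1,1,1,1,1).

Boundary ∂_2: C_2 → C_1 acts by ∂[p,q,r] = [q,r] − [p,r] + [p,q]. For instance
  ∂[1,5,9] = [5,9] − [1,9] + [1,5],
  ∂[4,6,7] = [6,7] − [4,7] + [4,6].
This gives a 27×18 integer matrix of rank 17; reducing to Smith normal form yields diagonal entries (1,1,1,1,1,1,1,1,1,1,1,1,1,1,1,1,1).

From H_k ≅ ker(∂_k) / im(∂_{k+1}) we obtain:

  H_0: rank C_0 − rank ∂_1 = 9 − 8 = 1, and the invariant factors of ∂_1 are all 1, so H_0 ≅ Z.
  H_1: rank ker ∂_1 − rank ∂_2 = (27 − 8) − 17 = 2, and the invariant factors of ∂_2 are all 1, so H_1 ≅ Z^2.
  H_2: rank ker ∂_2 − rank ∂_3 = (18 − 17) − 0 = 1, and there is no ∂_3, so H_2 ≅ Z.

(K is a triangulation of the torus T^2.)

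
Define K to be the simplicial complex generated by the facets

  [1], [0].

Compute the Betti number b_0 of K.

Fix the vertex order 0 < 1 and write every simplex with vertices in increasing order. Then dim K = 0 and the simplices of K are:

  0-simplices (2): [0], [1]

so the chain groups are C_0 ≅ Z^2.

Now H_k = ker ∂_k / im ∂_{k+1}, so:

  H_0: rank C_0 − rank ∂_1 = 2 − 0 = 2, and there is no ∂_1, so H_0 ≅ Z^2.

Hence the Betti numbers are b_0 = 2.

b_0 = 2.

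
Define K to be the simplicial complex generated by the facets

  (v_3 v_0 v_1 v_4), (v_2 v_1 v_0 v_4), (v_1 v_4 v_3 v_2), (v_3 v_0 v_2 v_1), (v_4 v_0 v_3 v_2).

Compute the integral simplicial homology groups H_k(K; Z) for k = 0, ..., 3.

K has 5 vertices, 10 edges, 10 triangles, 5 3-simplices.
rank ∂_0 = 0, rank ∂_1 = 4 ⇒ b_0 = 5 − 0 − 4 = 1; all invariant factors of ∂_1 are 1 so no torsion. So H_0 ≅ Z.
rank ∂_1 = 4, rank ∂_2 = 6 ⇒ b_1 = 10 − 4 − 6 = 0; all invariant factors of ∂_2 are 1 so no torsion. So H_1 ≅ 0.
rank ∂_2 = 6, rank ∂_3 = 4 ⇒ b_2 = 10 − 6 − 4 = 0; all invariant factors of ∂_3 are 1 so no torsion. So H_2 ≅ 0.
rank ∂_3 = 4, rank ∂_4 = 0 ⇒ b_3 = 5 − 4 − 0 = 1. So H_3 ≅ Z.

H_0 = Z,  H_1 = 0,  H_2 = 0,  H_3 = Z.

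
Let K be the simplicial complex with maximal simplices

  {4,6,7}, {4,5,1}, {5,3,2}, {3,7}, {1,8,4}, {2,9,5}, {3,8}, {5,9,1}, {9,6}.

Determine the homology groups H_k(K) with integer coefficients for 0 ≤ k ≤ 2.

Order the vertices as 1 < 2 < 3 < 4 < 5 < 6 < 7 < 8 < 9. Listing each simplex with vertices in this order, K has dimension 2 with simplices:

  0-simplices (9): [1], [2], [3], [4], [5], [6], [7], [8], [9]
  1-simplices (17): [1,4], [1,5], [1,8], [1,9], [2,3], [2,5], [2,9], [3,5], [3,7], [3,8], [4,5], [4,6], [4,7], [4,8], [5,9], [6,7], [6,9]
  2-simplices (6): [1,4,5], [1,4,8], [1,5,9], [2,3,5], [2,5,9], [4,6,7]

giving chain groups C_0 ≅ Z^9, C_1 ≅ Z^17, C_2 ≅ Z^6.

∂_1: C_1 → C_0 is given by ∂[p,q] = [q] − [p]. For instance
  ∂[2,5] = [5] − [2].
The 9×17 boundary matrix has rank 8 and Smith normal form diag(1,1,1,1,1,1,1,1).

The boundary map ∂_2: C_2 → C_1 maps a triangle to the signed sum of its edges. For instance
  ∂[1,4,5] = [4,5] − [1,5] + [1,4],
  ∂[1,4,8] = [4,8] − [1,8] + [1,4].
The 17×6 boundary matrix has rank 6 and Smith normal form diag(1,1,1,1,1,1).

Now H_k = ker ∂_k / im ∂_{k+1}, so:

  H_0: rank C_0 − rank ∂_1 = 9 − 8 = 1, and the invariant factors of ∂_1 are all 1, so H_0 = Z.
  H_1: rank ker ∂_1 − rank ∂_2 = (17 − 8) − 6 = 3, and the invariant factors of ∂_2 are all 1, so H_1 = Z^3.
  H_2: rank ker ∂_2 − rank ∂_3 = (6 − 6) − 0 = 0, and there is no ∂_3, so H_2 = 0.

As a check, the Euler characteristic is 9 − 17 + 6 = -2, which agrees with 1 − 3 + 0 = -2.

H_0 = Z,  H_1 = Z^3,  H_2 = 0.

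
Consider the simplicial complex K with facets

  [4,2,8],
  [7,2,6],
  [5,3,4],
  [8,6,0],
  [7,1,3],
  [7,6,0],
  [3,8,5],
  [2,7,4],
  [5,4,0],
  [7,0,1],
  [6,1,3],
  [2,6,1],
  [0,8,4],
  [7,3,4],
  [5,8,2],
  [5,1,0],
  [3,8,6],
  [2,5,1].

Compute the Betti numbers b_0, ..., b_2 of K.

Order the vertices as 0 < 1 < 2 < 3 < 4 < 5 < 6 < 7 < 8. Listing each simplex with vertices in this order, K has dimension 2 with simplices:

  0-simplices (9): [0], [1], [2], [3], [4], [5], [6], [7], [8]
  1-simplices (27): (27 of them)
  2-simplices (18): [0,1,5], [0,1,7], [0,4,5], [0,4,8], [0,6,7], [0,6,8], [1,2,5], [1,2,6], [1,3,6], [1,3,7], [2,4,7], [2,4,8], [2,5,8], [2,6,7], [3,4,5], [3,4,7], [3,5,8], [3,6,8]

Hence C_0 ≅ Z^9, C_1 ≅ Z^27, C_2 ≅ Z^18.

∂_1: C_1 → C_0 sends each edge [p,q] (with p < q) to q − p.
The resulting 9×27 matrix has rank 8, and its Smith normal form has invariant factors (1,1,1,1,1,1,1,1).

∂_2: C_2 → C_1 acts by ∂[p,q,r] = [q,r] − [p,r] + [p,q]. For instance
  ∂[0,1,7] = [1,7] − [0,7] + [0,1],
  ∂[1,3,7] = [3,7] − [1,7] + [1,3].
The 27×18 boundary matrix has rank 18 and Smith normal form diag(1,1,1,1,1,1,1,1,1,1,1,1,1,1,1,1,1,2).

From H_k ≅ ker(∂_k) / im(∂_{k+1}) we obtain:

  H_0: rank C_0 − rank ∂_1 = 9 − 8 = 1, and the invariant factors of ∂_1 are all 1, so H_0 = Z.
  H_1: rank ker ∂_1 − rank ∂_2 = (27 − 8) − 18 = 1, and ∂_2 has invariant factor 2 > 1, so H_1 = Z ⊕ Z/2.
  H_2: rank ker ∂_2 − rank ∂_3 = (18 − 18) − 0 = 0, and there is no ∂_3, so H_2 = 0.

Hence the Betti numbers are b_0 = 1, b_1 = 1, b_2 = 0.

b_0 = 1, b_1 = 1, b_2 = 0.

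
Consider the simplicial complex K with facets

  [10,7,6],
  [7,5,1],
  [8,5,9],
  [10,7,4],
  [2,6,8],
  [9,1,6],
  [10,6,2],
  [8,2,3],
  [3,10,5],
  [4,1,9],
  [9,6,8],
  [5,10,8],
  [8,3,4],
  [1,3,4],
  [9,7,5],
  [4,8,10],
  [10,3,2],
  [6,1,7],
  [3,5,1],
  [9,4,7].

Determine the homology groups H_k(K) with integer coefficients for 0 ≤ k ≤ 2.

H_0 ≅ Z,  H_1 ≅ Z ⊕ Z_2,  H_2 = 0.

Take the total order 1 < 2 < 3 < 4 < 5 < 6 < 7 < 8 < 9 < 10 on the vertex set. Then K (dimension 2) consists of the simplices:

  0-simplices (10): [1], [2], [3], [4], [5], [6], [7], [8], [9], [10]
  1-simplices (30): (30 of them)
  2-simplices (20): (20 of them)

giving chain groups C_0 ≅ Z^10, C_1 ≅ Z^30, C_2 ≅ Z^20.

Boundary ∂_1: C_1 → C_0 sends each edge [p,q] (with p < q) to q − p.
As a 10×30 matrix over Z this has rank 9, with invariant factors (1,1,1,1,1,1,1,1,1).

∂_2: C_2 → C_1 acts by ∂[p,q,r] = [q,r] − [p,r] + [p,q]. For instance
  ∂[5,8,9] = [8,9] − [5,9] + [5,8],
  ∂[3,4,8] = [4,8] − [3,8] + [3,4].
The 30×20 boundary matrix has rank 20 and Smith normal form diag(1,1,1,1,1,1,1,1,1,1,1,1,1,1,1,1,1,1,1,2).

From H_k ≅ ker(∂_k) / im(∂_{k+1}) we obtain:

  H_0: rank C_0 − rank ∂_1 = 10 − 9 = 1, and the invariant factors of ∂_1 are all 1, so H_0 = Z.
  H_1: rank ker ∂_1 − rank ∂_2 = (30 − 9) − 20 = 1, and ∂_2 has invariant factor 2 > 1, so H_1 = Z ⊕ Z_2.
  H_2: rank ker ∂_2 − rank ∂_3 = (20 − 20) − 0 = 0, and there is no ∂_3, so H_2 = 0.

As a check, the Euler characteristic is 10 − 30 + 20 = 0, which agrees with 1 − 1 + 0 = 0.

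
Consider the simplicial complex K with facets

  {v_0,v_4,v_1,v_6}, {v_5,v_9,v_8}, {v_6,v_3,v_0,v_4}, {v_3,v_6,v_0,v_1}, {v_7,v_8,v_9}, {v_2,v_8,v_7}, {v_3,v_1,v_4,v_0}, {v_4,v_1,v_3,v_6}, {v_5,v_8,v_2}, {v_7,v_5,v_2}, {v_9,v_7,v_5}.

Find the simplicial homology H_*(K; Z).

Take the total order v_0 < v_1 < v_2 < v_3 < v_4 < v_5 < v_6 < v_7 < v_8 < v_9 on the vertex set. Then K (dimension 3) consists of the simplices:

  0-simplices (10): [v_0], [v_1], [v_2], [v_3], [v_4], [v_5], [v_6], [v_7], [v_8], [v_9]
  1-simplices (19): (19 of them)
  2-simplices (16): (16 of them)
  3-simplices (5): [v_0,v_1,v_3,v_4], [v_0,v_1,v_3,v_6], [v_0,v_1,v_4,v_6], [v_0,v_3,v_4,v_6], [v_1,v_3,v_4,v_6]

giving chain groups C_0 ≅ Z^10, C_1 ≅ Z^19, C_2 ≅ Z^16, C_3 ≅ Z^5.

Boundary ∂_1: C_1 → C_0 is given by ∂[p,q] = [q] − [p].
The 10×19 boundary matrix has rank 8 and Smith normal form diag(1,1,1,1,1,1,1,1).

∂_2: C_2 → C_1 acts by ∂[p,q,r] = [q,r] − [p,r] + [p,q]. For instance
  ∂[v_0,v_3,v_6] = [v_3,v_6] − [v_0,v_6] + [v_0,v_3],
  ∂[v_2,v_5,v_8] = [v_5,v_8] − [v_2,v_8] + [v_2,v_5].
As a 19×16 matrix over Z this has rank 11, with invariant factors (1,1,1,1,1,1,1,1,1,1,1).

∂_3: C_3 → C_2 sends each 3-simplex σ to the alternating sum Σ_i (−1)^i (σ with its i-th vertex removed). For instance
  ∂[v_0,v_1,v_3,v_4] = [v_1,v_3,v_4] − [v_0,v_3,v_4] + [v_0,v_1,v_4] − [v_0,v_1,v_3],
  ∂[v_1,v_3,v_4,v_6] = [v_3,v_4,v_6] − [v_1,v_4,v_6] + [v_1,v_3,v_6] − [v_1,v_3,v_4].
This gives a 16×5 integer matrix of rank 4; reducing to Smith normal form yields diagonal entries (1,1,1,1).

Computing H_k = (kernel of ∂_k) / (image of ∂_{k+1}):

  H_0: rank C_0 − rank ∂_1 = 10 − 8 = 2, and the invariant factors of ∂_1 are all 1, so H_0 = Z^2.
  H_1: rank ker ∂_1 − rank ∂_2 = (19 − 8) − 11 = 0, and the invariant factors of ∂_2 are all 1, so H_1 = 0.
  H_2: rank ker ∂_2 − rank ∂_3 = (16 − 11) − 4 = 1, and the invariant factors of ∂_3 are all 1, so H_2 = Z.
  H_3: rank ker ∂_3 − rank ∂_4 = (5 − 4) − 0 = 1, and there is no ∂_4, so H_3 = Z.

H_0 = Z^2,  H_1 = 0,  H_2 = Z,  H_3 = Z.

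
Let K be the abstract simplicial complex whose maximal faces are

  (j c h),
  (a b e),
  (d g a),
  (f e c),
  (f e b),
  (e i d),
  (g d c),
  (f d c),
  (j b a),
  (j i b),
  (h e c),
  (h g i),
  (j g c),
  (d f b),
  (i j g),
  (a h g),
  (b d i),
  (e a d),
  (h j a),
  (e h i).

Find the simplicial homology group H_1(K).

H_1 = Z ⊕ Z/2Z.

We work with the vertex ordering a < b < c < d < e < f < g < h < i < j. The simplices of K, each written with vertices in increasing order, are:

  0-simplices (10): a, b, c, d, e, f, g, h, i, j
  1-simplices (30): ab, ad, ae, ag, ah, aj, bd, be, bf, bi, bj, cd, ce, cf, cg, ch, cj, de, df, dg, di, ef, eh, ei, gh, gi, gj, hi, hj, ij
  2-simplices (20): abe, abj, ade, adg, agh, ahj, bdf, bdi, bef, bij, cdf, cdg, cef, ceh, cgj, chj, dei, ehi, ghi, gij

Hence C_0 ≅ Z^10, C_1 ≅ Z^30, C_2 ≅ Z^20.

∂_1: C_1 → C_0 is given by ∂[p,q] = [q] − [p]. For instance
  ∂ab = b − a.
As a 10×30 matrix over Z this has rank 9, with invariant factors (1,1,1,1,1,1,1,1,1).

∂_2: C_2 → C_1 acts by ∂[p,q,r] = [q,r] − [p,r] + [p,q]. For instance
  ∂gij = ij − gj + gi,
  ∂bdi = di − bi + bd.
As a 30×20 matrix over Z this has rank 20, with invariant factors (1,1,1,1,1,1,1,1,1,1,1,1,1,1,1,1,1,1,1,2).

From H_k ≅ ker(∂_k) / im(∂_{k+1}) we obtain:

  H_1: rank ker ∂_1 − rank ∂_2 = (30 − 9) − 20 = 1, and ∂_2 has invariant factor 2 > 1, so H_1 ≅ Z ⊕ Z/2Z.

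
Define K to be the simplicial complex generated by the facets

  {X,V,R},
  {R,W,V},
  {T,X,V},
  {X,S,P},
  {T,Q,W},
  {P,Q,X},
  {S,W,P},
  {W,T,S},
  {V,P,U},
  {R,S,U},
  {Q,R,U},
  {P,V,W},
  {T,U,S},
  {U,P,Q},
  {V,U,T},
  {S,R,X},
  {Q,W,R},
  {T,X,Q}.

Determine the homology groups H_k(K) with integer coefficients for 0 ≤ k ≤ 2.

We work with the vertex ordering P < Q < R < S < T < U < V < W < X. The simplices of K, each written with vertices in increasing order, are:

  0-simplices (9): P, Q, R, S, T, U, V, W, X
  1-simplices (27): PQ, PS, PU, PV, PW, PX, QR, QT, QU, QW, QX, RS, RU, RV, RW, RX, ST, SU, SW, SX, TU, TV, TW, TX, UV, VW, VX
  2-simplices (18): PQU, PQX, PSW, PSX, PUV, PVW, QRU, QRW, QTW, QTX, RSU, RSX, RVW, RVX, STU, STW, TUV, TVX

so the chain groups are C_0 ≅ Z^9, C_1 ≅ Z^27, C_2 ≅ Z^18.

Boundary ∂_1: C_1 → C_0 sends each edge [p,q] (with p < q) to q − p.
The 9×27 boundary matrix has rank 8 and Smith normal form diag(1,1,1,1,1,1,1,1).

The boundary map ∂_2: C_2 → C_1 maps a triangle to the signed sum of its edges. For instance
  ∂PVW = VW − PW + PV,
  ∂RVX = VX − RX + RV.
The resulting 27×18 matrix has rank 17, and its Smith normal form has invariant factors (1,1,1,1,1,1,1,1,1,1,1,1,1,1,1,1,1).

Now H_k = ker ∂_k / im ∂_{k+1}, so:

  H_0: rank C_0 − rank ∂_1 = 9 − 8 = 1, and the invariant factors of ∂_1 are all 1, so H_0 = Z.
  H_1: rank ker ∂_1 − rank ∂_2 = (27 − 8) − 17 = 2, and the invariant factors of ∂_2 are all 1, so H_1 = Z^2.
  H_2: rank ker ∂_2 − rank ∂_3 = (18 − 17) − 0 = 1, and there is no ∂_3, so H_2 = Z.

As a check, the Euler characteristic is 9 − 27 + 18 = 0, which agrees with 1 − 2 + 1 = 0.
(K is a triangulation of the torus T^2.)

H_0 = Z,  H_1 = Z^2,  H_2 = Z.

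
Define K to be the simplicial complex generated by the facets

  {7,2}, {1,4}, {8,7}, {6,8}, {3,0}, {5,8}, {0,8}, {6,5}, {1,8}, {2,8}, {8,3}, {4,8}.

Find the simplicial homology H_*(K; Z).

H_0 = Z,  H_1 = Z^4.

Take the total order 0 < 1 < 2 < 3 < 4 < 5 < 6 < 7 < 8 on the vertex set. Then K (dimension 1) consists of the simplices:

  0-simplices (9): [0], [1], [2], [3], [4], [5], [6], [7], [8]
  1-simplices (12): [0,3], [0,8], [1,4], [1,8], [2,7], [2,8], [3,8], [4,8], [5,6], [5,8], [6,8], [7,8]

Hence C_0 ≅ Z^9, C_1 ≅ Z^12.

∂_1: C_1 → C_0 is given by ∂[p,q] = [q] − [p].
As a 9×12 matrix over Z this has rank 8, with invariant factors (1,1,1,1,1,1,1,1).

Computing H_k = (kernel of ∂_k) / (image of ∂_{k+1}):

  H_0: rank C_0 − rank ∂_1 = 9 − 8 = 1, and the invariant factors of ∂_1 are all 1, so H_0 ≅ Z.
  H_1: rank ker ∂_1 − rank ∂_2 = (12 − 8) − 0 = 4, and there is no ∂_2, so H_1 ≅ Z^4.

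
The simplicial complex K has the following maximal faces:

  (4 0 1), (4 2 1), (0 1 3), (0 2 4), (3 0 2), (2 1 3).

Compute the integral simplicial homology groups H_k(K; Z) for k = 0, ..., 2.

Fix the vertex order 0 < 1 < 2 < 3 < 4 and write every simplex with vertices in increasing order. Then dim K = 2 and the simplices of K are:

  0-simplices (5): [0], [1], [2], [3], [4]
  1-simplices (9): [0,1], [0,2], [0,3], [0,4], [1,2], [1,3], [1,4], [2,3], [2,4]
  2-simplices (6): [0,1,3], [0,1,4], [0,2,3], [0,2,4], [1,2,3], [1,2,4]

Hence C_0 ≅ Z^5, C_1 ≅ Z^9, C_2 ≅ Z^6.

Boundary ∂_1: C_1 → C_0 maps an edge to its endpoints' difference, ∂[p,q] = q − p. For instance
  ∂[0,2] = [2] − [0].
This gives a 5×9 integer matrix of rank 4; reducing to Smith normal form yields diagonal entries (1,1,1,1).

Boundary ∂_2: C_2 → C_1 sends each 2-simplex [p,q,r] to [q,r] − [p,r] + [p,q]. For instance
  ∂[0,1,3] = [1,3] − [0,3] + [0,1],
  ∂[1,2,3] = [2,3] − [1,3] + [1,2].
As a 9×6 matrix over Z this has rank 5, with invariant factors (1,1,1,1,1).

From H_k ≅ ker(∂_k) / im(∂_{k+1}) we obtain:

  H_0: rank C_0 − rank ∂_1 = 5 − 4 = 1, and the invariant factors of ∂_1 are all 1, so H_0 = Z.
  H_1: rank ker ∂_1 − rank ∂_2 = (9 − 4) − 5 = 0, and the invariant factors of ∂_2 are all 1, so H_1 = 0.
  H_2: rank ker ∂_2 − rank ∂_3 = (6 − 5) − 0 = 1, and there is no ∂_3, so H_2 = Z.

(K is a triangulation of the 2-sphere S^2.)

H_0 = Z,  H_1 = 0,  H_2 = Z.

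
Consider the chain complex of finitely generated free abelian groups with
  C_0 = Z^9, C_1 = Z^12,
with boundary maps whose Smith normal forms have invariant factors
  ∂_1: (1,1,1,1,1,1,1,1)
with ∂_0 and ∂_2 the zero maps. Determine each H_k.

H_0 ≅ Z,  H_1 ≅ Z^4.

H_0: b_0 = 9 − 0 − 8 = 1; torsion from ∂_1 factors > 1: none. So H_0 ≅ Z.
H_1: b_1 = 12 − 8 − 0 = 4; torsion from ∂_2 factors > 1: none. So H_1 ≅ Z^4.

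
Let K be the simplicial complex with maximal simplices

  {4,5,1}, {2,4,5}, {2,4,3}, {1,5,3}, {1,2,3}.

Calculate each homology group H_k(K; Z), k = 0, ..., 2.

Order the vertices as 1 < 2 < 3 < 4 < 5. Listing each simplex with vertices in this order, K has dimension 2 with simplices:

  0-simplices (5): [1], [2], [3], [4], [5]
  1-simplices (10): [1,2], [1,3], [1,4], [1,5], [2,3], [2,4], [2,5], [3,4], [3,5], [4,5]
  2-simplices (5): [1,2,3], [1,3,5], [1,4,5], [2,3,4], [2,4,5]

Hence C_0 ≅ Z^5, C_1 ≅ Z^10, C_2 ≅ Z^5.

∂_1: C_1 → C_0 sends each edge [p,q] (with p < q) to q − p.
The resulting 5×10 matrix has rank 4, and its Smith normal form has invariant factors (1,1,1,1).

∂_2: C_2 → C_1 sends each 2-simplex [p,q,r] to [q,r] − [p,r] + [p,q]. For instance
  ∂[2,4,5] = [4,5] − [2,5] + [2,4],
  ∂[1,3,5] = [3,5] − [1,5] + [1,3].
This gives a 10×5 integer matrix of rank 5; reducing to Smith normal form yields diagonal entries (1,1,1,1,1).

Now H_k = ker ∂_k / im ∂_{k+1}, so:

  H_0: rank C_0 − rank ∂_1 = 5 − 4 = 1, and the invariant factors of ∂_1 are all 1, so H_0 ≅ Z.
  H_1: rank ker ∂_1 − rank ∂_2 = (10 − 4) − 5 = 1, and the invariant factors of ∂_2 are all 1, so H_1 ≅ Z.
  H_2: rank ker ∂_2 − rank ∂_3 = (5 − 5) − 0 = 0, and there is no ∂_3, so H_2 ≅ 0.

As a check, the Euler characteristic is 5 − 10 + 5 = 0, which agrees with 1 − 1 + 0 = 0.

H_0 ≅ Z,  H_1 ≅ Z,  H_2 = 0.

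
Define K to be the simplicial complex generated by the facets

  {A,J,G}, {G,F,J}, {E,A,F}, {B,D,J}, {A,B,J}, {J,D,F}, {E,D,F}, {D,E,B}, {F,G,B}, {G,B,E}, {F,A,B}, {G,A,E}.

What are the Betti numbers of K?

K has 7 vertices, 18 edges, 12 triangles.
rank ∂_0 = 0, rank ∂_1 = 6 ⇒ b_0 = 7 − 0 − 6 = 1; all invariant factors of ∂_1 are 1 so no torsion. So H_0 = Z.
rank ∂_1 = 6, rank ∂_2 = 12 ⇒ b_1 = 18 − 6 − 12 = 0; ∂_2 has invariant factor(s) [2] giving torsion. So H_1 = Z/2.
rank ∂_2 = 12, rank ∂_3 = 0 ⇒ b_2 = 12 − 12 − 0 = 0. So H_2 = 0.

b_0 = 1, b_1 = 0, b_2 = 0.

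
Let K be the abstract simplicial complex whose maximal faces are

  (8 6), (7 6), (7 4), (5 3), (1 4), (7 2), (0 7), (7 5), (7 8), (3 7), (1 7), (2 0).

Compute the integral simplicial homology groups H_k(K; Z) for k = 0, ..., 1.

H_0 ≅ Z,  H_1 ≅ Z^4.

Order the vertices as 0 < 1 < 2 < 3 < 4 < 5 < 6 < 7 < 8. Listing each simplex with vertices in this order, K has dimension 1 with simplices:

  0-simplices (9): [0], [1], [2], [3], [4], [5], [6], [7], [8]
  1-simplices (12): [0,2], [0,7], [1,4], [1,7], [2,7], [3,5], [3,7], [4,7], [5,7], [6,7], [6,8], [7,8]

giving chain groups C_0 ≅ Z^9, C_1 ≅ Z^12.

Boundary ∂_1: C_1 → C_0 maps an edge to its endpoints' difference, ∂[p,q] = q − p.
As a 9×12 matrix over Z this has rank 8, with invariant factors (1,1,1,1,1,1,1,1).

From H_k ≅ ker(∂_k) / im(∂_{k+1}) we obtain:

  H_0: rank C_0 − rank ∂_1 = 9 − 8 = 1, and the invariant factors of ∂_1 are all 1, so H_0 ≅ Z.
  H_1: rank ker ∂_1 − rank ∂_2 = (12 − 8) − 0 = 4, and there is no ∂_2, so H_1 ≅ Z^4.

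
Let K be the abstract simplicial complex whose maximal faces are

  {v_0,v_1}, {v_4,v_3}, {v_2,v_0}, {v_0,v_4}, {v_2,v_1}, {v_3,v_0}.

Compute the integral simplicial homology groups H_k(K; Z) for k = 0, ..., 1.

Take the total order v_0 < v_1 < v_2 < v_3 < v_4 on the vertex set. Then K (dimension 1) consists of the simplices:

  0-simplices (5): [v_0], [v_1], [v_2], [v_3], [v_4]
  1-simplices (6): [v_0,v_1], [v_0,v_2], [v_0,v_3], [v_0,v_4], [v_1,v_2], [v_3,v_4]

giving chain groups C_0 ≅ Z^5, C_1 ≅ Z^6.

The boundary map ∂_1: C_1 → C_0 sends each edge [p,q] (with p < q) to q − p.
The resulting 5×6 matrix has rank 4, and its Smith normal form has invariant factors (1,1,1,1).

Reading off H_k = ker ∂_k / im ∂_{k+1}:

  H_0: rank C_0 − rank ∂_1 = 5 − 4 = 1, and the invariant factors of ∂_1 are all 1, so H_0 ≅ Z.
  H_1: rank ker ∂_1 − rank ∂_2 = (6 − 4) − 0 = 2, and there is no ∂_2, so H_1 ≅ Z^2.

As a check, the Euler characteristic is 5 − 6 = -1, which agrees with 1 − 2 = -1.

H_0 ≅ Z,  H_1 ≅ Z^2.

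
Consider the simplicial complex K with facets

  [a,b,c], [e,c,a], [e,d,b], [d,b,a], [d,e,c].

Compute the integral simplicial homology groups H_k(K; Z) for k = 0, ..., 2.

H_0 = Z,  H_1 = Z,  H_2 = 0.

K has 5 vertices, 10 edges, 5 triangles.
rank ∂_0 = 0, rank ∂_1 = 4 ⇒ b_0 = 5 − 0 − 4 = 1; all invariant factors of ∂_1 are 1 so no torsion. So H_0 ≅ Z.
rank ∂_1 = 4, rank ∂_2 = 5 ⇒ b_1 = 10 − 4 − 5 = 1; all invariant factors of ∂_2 are 1 so no torsion. So H_1 ≅ Z.
rank ∂_2 = 5, rank ∂_3 = 0 ⇒ b_2 = 5 − 5 − 0 = 0. So H_2 ≅ 0.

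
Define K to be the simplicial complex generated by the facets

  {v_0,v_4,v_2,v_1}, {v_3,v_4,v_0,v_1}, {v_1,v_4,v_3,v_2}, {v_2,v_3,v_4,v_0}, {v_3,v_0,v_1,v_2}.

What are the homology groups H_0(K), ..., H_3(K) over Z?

Fix the vertex order v_0 < v_1 < v_2 < v_3 < v_4 and write every simplex with vertices in increasing order. Then dim K = 3 and the simplices of K are:

  0-simplices (5): [v_0], [v_1], [v_2], [v_3], [v_4]
  1-simplices (10): [v_0,v_1], [v_0,v_2], [v_0,v_3], [v_0,v_4], [v_1,v_2], [v_1,v_3], [v_1,v_4], [v_2,v_3], [v_2,v_4], [v_3,v_4]
  2-simplices (10): [v_0,v_1,v_2], [v_0,v_1,v_3], [v_0,v_1,v_4], [v_0,v_2,v_3], [v_0,v_2,v_4], [v_0,v_3,v_4], [v_1,v_2,v_3], [v_1,v_2,v_4], [v_1,v_3,v_4], [v_2,v_3,v_4]
  3-simplices (5): [v_0,v_1,v_2,v_3], [v_0,v_1,v_2,v_4], [v_0,v_1,v_3,v_4], [v_0,v_2,v_3,v_4], [v_1,v_2,v_3,v_4]

Hence C_0 ≅ Z^5, C_1 ≅ Z^10, C_2 ≅ Z^10, C_3 ≅ Z^5.

∂_1: C_1 → C_0 sends each edge [p,q] (with p < q) to q − p. For instance
  ∂[v_3,v_4] = [v_4] − [v_3].
The 5×10 boundary matrix has rank 4 and Smith normal form diag(1,1,1,1).

∂_2: C_2 → C_1 acts by ∂[p,q,r] = [q,r] − [p,r] + [p,q]. For instance
  ∂[v_0,v_1,v_4] = [v_1,v_4] − [v_0,v_4] + [v_0,v_1],
  ∂[v_0,v_3,v_4] = [v_3,v_4] − [v_0,v_4] + [v_0,v_3].
The resulting 10×10 matrix has rank 6, and its Smith normal form has invariant factors (1,1,1,1,1,1).

∂_3: C_3 → C_2 sends each 3-simplex σ to the alternating sum Σ_i (−1)^i (σ with its i-th vertex removed). For instance
  ∂[v_0,v_1,v_3,v_4] = [v_1,v_3,v_4] − [v_0,v_3,v_4] + [v_0,v_1,v_4] − [v_0,v_1,v_3],
  ∂[v_0,v_1,v_2,v_3] = [v_1,v_2,v_3] − [v_0,v_2,v_3] + [v_0,v_1,v_3] − [v_0,v_1,v_2].
The resulting 10×5 matrix has rank 4, and its Smith normal form has invariant factors (1,1,1,1).

Now H_k = ker ∂_k / im ∂_{k+1}, so:

  H_0: rank C_0 − rank ∂_1 = 5 − 4 = 1, and the invariant factors of ∂_1 are all 1, so H_0 = Z.
  H_1: rank ker ∂_1 − rank ∂_2 = (10 − 4) − 6 = 0, and the invariant factors of ∂_2 are all 1, so H_1 = 0.
  H_2: rank ker ∂_2 − rank ∂_3 = (10 − 6) − 4 = 0, and the invariant factors of ∂_3 are all 1, so H_2 = 0.
  H_3: rank ker ∂_3 − rank ∂_4 = (5 − 4) − 0 = 1, and there is no ∂_4, so H_3 = Z.

H_0 ≅ Z,  H_1 = 0,  H_2 = 0,  H_3 ≅ Z.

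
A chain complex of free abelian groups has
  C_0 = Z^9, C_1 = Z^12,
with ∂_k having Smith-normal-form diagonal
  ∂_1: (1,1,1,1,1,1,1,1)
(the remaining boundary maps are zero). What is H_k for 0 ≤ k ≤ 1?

H_0: b_0 = 9 − 0 − 8 = 1; torsion from ∂_1 factors > 1: none. So H_0 = Z.
H_1: b_1 = 12 − 8 − 0 = 4; torsion from ∂_2 factors > 1: none. So H_1 = Z^4.

H_0 = Z,  H_1 = Z^4.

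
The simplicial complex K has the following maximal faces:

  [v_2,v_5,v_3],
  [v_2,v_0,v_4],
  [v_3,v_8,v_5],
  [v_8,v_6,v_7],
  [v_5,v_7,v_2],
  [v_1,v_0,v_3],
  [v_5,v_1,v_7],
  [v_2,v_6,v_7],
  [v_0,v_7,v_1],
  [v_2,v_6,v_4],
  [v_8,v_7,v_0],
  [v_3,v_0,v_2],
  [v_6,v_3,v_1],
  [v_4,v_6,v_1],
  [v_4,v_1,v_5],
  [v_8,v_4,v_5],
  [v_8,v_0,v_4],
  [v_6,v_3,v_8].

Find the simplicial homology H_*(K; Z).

Order the vertices as v_0 < v_1 < v_2 < v_3 < v_4 < v_5 < v_6 < v_7 < v_8. Listing each simplex with vertices in this order, K has dimension 2 with simplices:

  0-simplices (9): [v_0], [v_1], [v_2], [v_3], [v_4], [v_5], [v_6], [v_7], [v_8]
  1-simplices (27): (27 of them)
  2-simplices (18): (18 of them)

so the chain groups are C_0 ≅ Z^9, C_1 ≅ Z^27, C_2 ≅ Z^18.

Boundary ∂_1: C_1 → C_0 is given by ∂[p,q] = [q] − [p].
As a 9×27 matrix over Z this has rank 8, with invariant factors (1,1,1,1,1,1,1,1).

Boundary ∂_2: C_2 → C_1 acts by ∂[p,q,r] = [q,r] − [p,r] + [p,q]. For instance
  ∂[v_4,v_5,v_8] = [v_5,v_8] − [v_4,v_8] + [v_4,v_5],
  ∂[v_6,v_7,v_8] = [v_7,v_8] − [v_6,v_8] + [v_6,v_7].
The resulting 27×18 matrix has rank 17, and its Smith normal form has invariant factors (1,1,1,1,1,1,1,1,1,1,1,1,1,1,1,1,1).

Computing H_k = (kernel of ∂_k) / (image of ∂_{k+1}):

  H_0: rank C_0 − rank ∂_1 = 9 − 8 = 1, and the invariant factors of ∂_1 are all 1, so H_0 ≅ Z.
  H_1: rank ker ∂_1 − rank ∂_2 = (27 − 8) − 17 = 2, and the invariant factors of ∂_2 are all 1, so H_1 ≅ Z^2.
  H_2: rank ker ∂_2 − rank ∂_3 = (18 − 17) − 0 = 1, and there is no ∂_3, so H_2 ≅ Z.

H_0 ≅ Z,  H_1 ≅ Z^2,  H_2 ≅ Z.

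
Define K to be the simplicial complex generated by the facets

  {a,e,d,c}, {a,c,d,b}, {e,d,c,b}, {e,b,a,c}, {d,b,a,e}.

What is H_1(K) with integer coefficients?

H_1 ≅ 0.

Fix the vertex order a < b < c < d < e and write every simplex with vertices in increasing order. Then dim K = 3 and the simplices of K are:

  0-simplices (5): a, b, c, d, e
  1-simplices (10): ab, ac, ad, ae, bc, bd, be, cd, ce, de
  2-simplices (10): abc, abd, abe, acd, ace, ade, bcd, bce, bde, cde
  3-simplices (5): abcd, abce, abde, acde, bcde

Hence C_0 ≅ Z^5, C_1 ≅ Z^10, C_2 ≅ Z^10, C_3 ≅ Z^5.

∂_1: C_1 → C_0 sends each edge [p,q] (with p < q) to q − p.
As a 5×10 matrix over Z this has rank 4, with invariant factors (1,1,1,1).

Boundary ∂_2: C_2 → C_1 sends each 2-simplex [p,q,r] to [q,r] − [p,r] + [p,q]. For instance
  ∂cde = de − ce + cd,
  ∂abe = be − ae + ab.
The 10×10 boundary matrix has rank 6 and Smith normal form diag(1,1,1,1,1,1).

Boundary ∂_3: C_3 → C_2 sends each 3-simplex σ to the alternating sum Σ_i (−1)^i (σ with its i-th vertex removed). For instance
  ∂abce = bce − ace + abe − abc,
  ∂abcd = bcd − acd + abd − abc.
The resulting 10×5 matrix has rank 4, and its Smith normal form has invariant factors (1,1,1,1).

Computing H_k = (kernel of ∂_k) / (image of ∂_{k+1}):

  H_1: rank ker ∂_1 − rank ∂_2 = (10 − 4) − 6 = 0, and the invariant factors of ∂_2 are all 1, so H_1 = 0.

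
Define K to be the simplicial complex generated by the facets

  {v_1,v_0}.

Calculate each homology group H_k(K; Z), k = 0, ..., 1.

H_0 = Z,  H_1 = 0.

Fix the vertex order v_0 < v_1 and write every simplex with vertices in increasing order. Then dim K = 1 and the simplices of K are:

  0-simplices (2): [v_0], [v_1]
  1-simplices (1): [v_0,v_1]

giving chain groups C_0 ≅ Z^2, C_1 ≅ Z^1.

The boundary map ∂_1: C_1 → C_0 is given by ∂[p,q] = [q] − [p].
This gives a 2×1 integer matrix of rank 1; reducing to Smith normal form yields diagonal entries (1).

From H_k ≅ ker(∂_k) / im(∂_{k+1}) we obtain:

  H_0: rank C_0 − rank ∂_1 = 2 − 1 = 1, and the invariant factors of ∂_1 are all 1, so H_0 ≅ Z.
  H_1: rank ker ∂_1 − rank ∂_2 = (1 − 1) − 0 = 0, and there is no ∂_2, so H_1 ≅ 0.

As a check, the Euler characteristic is 2 − 1 = 1, which agrees with 1 − 0 = 1.
(K is a triangulation of the 1-simplex.)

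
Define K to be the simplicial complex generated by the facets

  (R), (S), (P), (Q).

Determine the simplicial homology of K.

K has 4 vertices.
rank ∂_0 = 0, rank ∂_1 = 0 ⇒ b_0 = 4 − 0 − 0 = 4. So H_0 = Z^4.

H_0 = Z^4.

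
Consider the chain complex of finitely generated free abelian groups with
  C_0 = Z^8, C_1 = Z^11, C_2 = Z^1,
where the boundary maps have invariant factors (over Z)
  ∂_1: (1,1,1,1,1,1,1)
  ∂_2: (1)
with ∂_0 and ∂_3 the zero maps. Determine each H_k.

H_0 ≅ Z,  H_1 ≅ Z^3,  H_2 = 0.

H_0: b_0 = 8 − 0 − 7 = 1; torsion from ∂_1 factors > 1: none. So H_0 ≅ Z.
H_1: b_1 = 11 − 7 − 1 = 3; torsion from ∂_2 factors > 1: none. So H_1 ≅ Z^3.
H_2: b_2 = 1 − 1 − 0 = 0; torsion from ∂_3 factors > 1: none. So H_2 ≅ 0.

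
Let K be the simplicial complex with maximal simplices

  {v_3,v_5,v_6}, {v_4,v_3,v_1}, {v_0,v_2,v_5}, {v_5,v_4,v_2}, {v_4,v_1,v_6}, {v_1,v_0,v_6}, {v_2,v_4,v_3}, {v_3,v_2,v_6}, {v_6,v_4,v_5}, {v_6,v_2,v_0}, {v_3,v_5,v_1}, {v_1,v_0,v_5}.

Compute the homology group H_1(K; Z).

H_1 = Z/2Z.

We work with the vertex ordering v_0 < v_1 < v_2 < v_3 < v_4 < v_5 < v_6. The simplices of K, each written with vertices in increasing order, are:

  0-simplices (7): [v_0], [v_1], [v_2], [v_3], [v_4], [v_5], [v_6]
  1-simplices (18): (18 of them)
  2-simplices (12): (12 of them)

giving chain groups C_0 ≅ Z^7, C_1 ≅ Z^18, C_2 ≅ Z^12.

∂_1: C_1 → C_0 is given by ∂[p,q] = [q] − [p]. For instance
  ∂[v_1,v_3] = [v_3] − [v_1].
As a 7×18 matrix over Z this has rank 6, with invariant factors (1,1,1,1,1,1).

The boundary map ∂_2: C_2 → C_1 sends each 2-simplex [p,q,r] to [q,r] − [p,r] + [p,q]. For instance
  ∂[v_2,v_4,v_5] = [v_4,v_5] − [v_2,v_5] + [v_2,v_4],
  ∂[v_4,v_5,v_6] = [v_5,v_6] − [v_4,v_6] + [v_4,v_5].
This gives a 18×12 integer matrix of rank 12; reducing to Smith normal form yields diagonal entries (1,1,1,1,1,1,1,1,1,1,1,2).

Reading off H_k = ker ∂_k / im ∂_{k+1}:

  H_1: rank ker ∂_1 − rank ∂_2 = (18 − 6) − 12 = 0, and ∂_2 has invariant factor 2 > 1, so H_1 = Z/2Z.

(K is a triangulation of the real projective plane RP^2.)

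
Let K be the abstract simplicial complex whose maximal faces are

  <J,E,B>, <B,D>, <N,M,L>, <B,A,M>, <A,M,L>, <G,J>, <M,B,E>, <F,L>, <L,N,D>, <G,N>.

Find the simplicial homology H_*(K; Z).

H_0 ≅ Z,  H_1 ≅ Z^2,  H_2 = 0.

Fix the vertex order A < B < D < E < F < G < J < L < M < N and write every simplex with vertices in increasing order. Then dim K = 2 and the simplices of K are:

  0-simplices (10): A, B, D, E, F, G, J, L, M, N
  1-simplices (17): AB, AL, AM, BD, BE, BJ, BM, DL, DN, EJ, EM, FL, GJ, GN, LM, LN, MN
  2-simplices (6): ABM, ALM, BEJ, BEM, DLN, LMN

so the chain groups are C_0 ≅ Z^10, C_1 ≅ Z^17, C_2 ≅ Z^6.

∂_1: C_1 → C_0 is given by ∂[p,q] = [q] − [p]. For instance
  ∂LN = N − L.
This gives a 10×17 integer matrix of rank 9; reducing to Smith normal form yields diagonal entries (1,1,1,1,1,1,1,1,1).

The boundary map ∂_2: C_2 → C_1 sends each 2-simplex [p,q,r] to [q,r] − [p,r] + [p,q]. For instance
  ∂ABM = BM − AM + AB,
  ∂BEJ = EJ − BJ + BE.
As a 17×6 matrix over Z this has rank 6, with invariant factors (1,1,1,1,1,1).

Computing H_k = (kernel of ∂_k) / (image of ∂_{k+1}):

  H_0: rank C_0 − rank ∂_1 = 10 − 9 = 1, and the invariant factors of ∂_1 are all 1, so H_0 ≅ Z.
  H_1: rank ker ∂_1 − rank ∂_2 = (17 − 9) − 6 = 2, and the invariant factors of ∂_2 are all 1, so H_1 ≅ Z^2.
  H_2: rank ker ∂_2 − rank ∂_3 = (6 − 6) − 0 = 0, and there is no ∂_3, so H_2 ≅ 0.

As a check, the Euler characteristic is 10 − 17 + 6 = -1, which agrees with 1 − 2 + 0 = -1.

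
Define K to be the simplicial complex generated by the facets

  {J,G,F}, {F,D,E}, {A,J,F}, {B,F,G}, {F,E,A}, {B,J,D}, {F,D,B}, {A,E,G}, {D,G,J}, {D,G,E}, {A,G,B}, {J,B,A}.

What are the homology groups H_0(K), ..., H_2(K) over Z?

H_0 ≅ Z,  H_1 ≅ Z/2,  H_2 = 0.

Order the vertices as A < B < D < E < F < G < J. Listing each simplex with vertices in this order, K has dimension 2 with simplices:

  0-simplices (7): A, B, D, E, F, G, J
  1-simplices (18): AB, AE, AF, AG, AJ, BD, BF, BG, BJ, DE, DF, DG, DJ, EF, EG, FG, FJ, GJ
  2-simplices (12): ABG, ABJ, AEF, AEG, AFJ, BDF, BDJ, BFG, DEF, DEG, DGJ, FGJ

giving chain groups C_0 ≅ Z^7, C_1 ≅ Z^18, C_2 ≅ Z^12.

Boundary ∂_1: C_1 → C_0 maps an edge to its endpoints' difference, ∂[p,q] = q − p. For instance
  ∂FJ = J − F.
This gives a 7×18 integer matrix of rank 6; reducing to Smith normal form yields diagonal entries (1,1,1,1,1,1).

The boundary map ∂_2: C_2 → C_1 sends each 2-simplex [p,q,r] to [q,r] − [p,r] + [p,q]. For instance
  ∂BFG = FG − BG + BF,
  ∂FGJ = GJ − FJ + FG.
As a 18×12 matrix over Z this has rank 12, with invariant factors (1,1,1,1,1,1,1,1,1,1,1,2).

Computing H_k = (kernel of ∂_k) / (image of ∂_{k+1}):

  H_0: rank C_0 − rank ∂_1 = 7 − 6 = 1, and the invariant factors of ∂_1 are all 1, so H_0 ≅ Z.
  H_1: rank ker ∂_1 − rank ∂_2 = (18 − 6) − 12 = 0, and ∂_2 has invariant factor 2 > 1, so H_1 ≅ Z/2.
  H_2: rank ker ∂_2 − rank ∂_3 = (12 − 12) − 0 = 0, and there is no ∂_3, so H_2 ≅ 0.

As a check, the Euler characteristic is 7 − 18 + 12 = 1, which agrees with 1 − 0 + 0 = 1.
(K is a triangulation of the real projective plane RP^2.)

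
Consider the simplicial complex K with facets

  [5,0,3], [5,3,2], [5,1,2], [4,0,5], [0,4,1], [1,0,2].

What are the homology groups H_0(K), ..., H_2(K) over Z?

H_0 = Z,  H_1 = Z,  H_2 = 0.

K has 6 vertices, 12 edges, 6 triangles.
rank ∂_0 = 0, rank ∂_1 = 5 ⇒ b_0 = 6 − 0 − 5 = 1; all invariant factors of ∂_1 are 1 so no torsion. So H_0 ≅ Z.
rank ∂_1 = 5, rank ∂_2 = 6 ⇒ b_1 = 12 − 5 − 6 = 1; all invariant factors of ∂_2 are 1 so no torsion. So H_1 ≅ Z.
rank ∂_2 = 6, rank ∂_3 = 0 ⇒ b_2 = 6 − 6 − 0 = 0. So H_2 ≅ 0.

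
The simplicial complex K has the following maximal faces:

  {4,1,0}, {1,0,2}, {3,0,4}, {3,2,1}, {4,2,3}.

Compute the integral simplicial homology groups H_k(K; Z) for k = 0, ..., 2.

H_0 = Z,  H_1 = Z,  H_2 = 0.

Take the total order 0 < 1 < 2 < 3 < 4 on the vertex set. Then K (dimension 2) consists of the simplices:

  0-simplices (5): [0], [1], [2], [3], [4]
  1-simplices (10): [0,1], [0,2], [0,3], [0,4], [1,2], [1,3], [1,4], [2,3], [2,4], [3,4]
  2-simplices (5): [0,1,2], [0,1,4], [0,3,4], [1,2,3], [2,3,4]

giving chain groups C_0 ≅ Z^5, C_1 ≅ Z^10, C_2 ≅ Z^5.

Boundary ∂_1: C_1 → C_0 is given by ∂[p,q] = [q] − [p]. For instance
  ∂[2,4] = [4] − [2].
The resulting 5×10 matrix has rank 4, and its Smith normal form has invariant factors (1,1,1,1).

The boundary map ∂_2: C_2 → C_1 maps a triangle to the signed sum of its edges. For instance
  ∂[0,1,4] = [1,4] − [0,4] + [0,1],
  ∂[0,1,2] = [1,2] − [0,2] + [0,1].
The resulting 10×5 matrix has rank 5, and its Smith normal form has invariant factors (1,1,1,1,1).

From H_k ≅ ker(∂_k) / im(∂_{k+1}) we obtain:

  H_0: rank C_0 − rank ∂_1 = 5 − 4 = 1, and the invariant factors of ∂_1 are all 1, so H_0 ≅ Z.
  H_1: rank ker ∂_1 − rank ∂_2 = (10 − 4) − 5 = 1, and the invariant factors of ∂_2 are all 1, so H_1 ≅ Z.
  H_2: rank ker ∂_2 − rank ∂_3 = (5 − 5) − 0 = 0, and there is no ∂_3, so H_2 ≅ 0.

(K is a triangulation of the Möbius band.)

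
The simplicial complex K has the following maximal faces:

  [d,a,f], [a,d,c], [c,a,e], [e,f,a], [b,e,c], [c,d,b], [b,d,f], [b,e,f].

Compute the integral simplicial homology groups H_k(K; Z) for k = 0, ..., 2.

H_0 ≅ Z,  H_1 = 0,  H_2 ≅ Z.

Take the total order a < b < c < d < e < f on the vertex set. Then K (dimension 2) consists of the simplices:

  0-simplices (6): a, b, c, d, e, f
  1-simplices (12): ac, ad, ae, af, bc, bd, be, bf, cd, ce, df, ef
  2-simplices (8): acd, ace, adf, aef, bcd, bce, bdf, bef

Hence C_0 ≅ Z^6, C_1 ≅ Z^12, C_2 ≅ Z^8.

Boundary ∂_1: C_1 → C_0 sends each edge [p,q] (with p < q) to q − p.
As a 6×12 matrix over Z this has rank 5, with invariant factors (1,1,1,1,1).

Boundary ∂_2: C_2 → C_1 sends each 2-simplex [p,q,r] to [q,r] − [p,r] + [p,q]. For instance
  ∂acd = cd − ad + ac,
  ∂adf = df − af + ad.
This gives a 12×8 integer matrix of rank 7; reducing to Smith normal form yields diagonal entries (1,1,1,1,1,1,1).

Computing H_k = (kernel of ∂_k) / (image of ∂_{k+1}):

  H_0: rank C_0 − rank ∂_1 = 6 − 5 = 1, and the invariant factors of ∂_1 are all 1, so H_0 ≅ Z.
  H_1: rank ker ∂_1 − rank ∂_2 = (12 − 5) − 7 = 0, and the invariant factors of ∂_2 are all 1, so H_1 ≅ 0.
  H_2: rank ker ∂_2 − rank ∂_3 = (8 − 7) − 0 = 1, and there is no ∂_3, so H_2 ≅ Z.

(K is a triangulation of the 2-sphere S^2.)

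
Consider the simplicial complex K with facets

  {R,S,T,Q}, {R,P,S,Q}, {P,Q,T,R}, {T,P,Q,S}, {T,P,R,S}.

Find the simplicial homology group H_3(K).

Fix the vertex order P < Q < R < S < T and write every simplex with vertices in increasing order. Then dim K = 3 and the simplices of K are:

  0-simplices (5): P, Q, R, S, T
  1-simplices (10): PQ, PR, PS, PT, QR, QS, QT, RS, RT, ST
  2-simplices (10): PQR, PQS, PQT, PRS, PRT, PST, QRS, QRT, QST, RST
  3-simplices (5): PQRS, PQRT, PQST, PRST, QRST

giving chain groups C_0 ≅ Z^5, C_1 ≅ Z^10, C_2 ≅ Z^10, C_3 ≅ Z^5.

The boundary map ∂_1: C_1 → C_0 sends each edge [p,q] (with p < q) to q − p. For instance
  ∂PT = T − P.
As a 5×10 matrix over Z this has rank 4, with invariant factors (1,1,1,1).

∂_2: C_2 → C_1 acts by ∂[p,q,r] = [q,r] − [p,r] + [p,q]. For instance
  ∂PQS = QS − PS + PQ,
  ∂QST = ST − QT + QS.
The 10×10 boundary matrix has rank 6 and Smith normal form diag(1,1,1,1,1,1).

∂_3: C_3 → C_2 sends each 3-simplex σ to the alternating sum Σ_i (−1)^i (σ with its i-th vertex removed). For instance
  ∂PQST = QST − PST + PQT − PQS,
  ∂PRST = RST − PST + PRT − PRS.
The resulting 10×5 matrix has rank 4, and its Smith normal form has invariant factors (1,1,1,1).

Reading off H_k = ker ∂_k / im ∂_{k+1}:

  H_3: rank ker ∂_3 − rank ∂_4 = (5 − 4) − 0 = 1, and there is no ∂_4, so H_3 = Z.

(K is a triangulation of the 3-sphere S^3.)

H_3 ≅ Z.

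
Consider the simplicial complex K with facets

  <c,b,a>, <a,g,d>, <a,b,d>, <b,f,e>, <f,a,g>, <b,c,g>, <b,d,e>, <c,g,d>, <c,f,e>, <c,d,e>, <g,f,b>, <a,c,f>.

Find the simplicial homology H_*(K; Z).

Order the vertices as a < b < c < d < e < f < g. Listing each simplex with vertices in this order, K has dimension 2 with simplices:

  0-simplices (7): a, b, c, d, e, f, g
  1-simplices (18): ab, ac, ad, af, ag, bc, bd, be, bf, bg, cd, ce, cf, cg, de, dg, ef, fg
  2-simplices (12): abc, abd, acf, adg, afg, bcg, bde, bef, bfg, cde, cdg, cef

so the chain groups are C_0 ≅ Z^7, C_1 ≅ Z^18, C_2 ≅ Z^12.

∂_1: C_1 → C_0 is given by ∂[p,q] = [q] − [p].
This gives a 7×18 integer matrix of rank 6; reducing to Smith normal form yields diagonal entries (1,1,1,1,1,1).

∂_2: C_2 → C_1 acts by ∂[p,q,r] = [q,r] − [p,r] + [p,q]. For instance
  ∂bcg = cg − bg + bc,
  ∂afg = fg − ag + af.
The resulting 18×12 matrix has rank 12, and its Smith normal form has invariant factors (1,1,1,1,1,1,1,1,1,1,1,2).

Reading off H_k = ker ∂_k / im ∂_{k+1}:

  H_0: rank C_0 − rank ∂_1 = 7 − 6 = 1, and the invariant factors of ∂_1 are all 1, so H_0 = Z.
  H_1: rank ker ∂_1 − rank ∂_2 = (18 − 6) − 12 = 0, and ∂_2 has invariant factor 2 > 1, so H_1 = Z/2.
  H_2: rank ker ∂_2 − rank ∂_3 = (12 − 12) − 0 = 0, and there is no ∂_3, so H_2 = 0.

H_0 = Z,  H_1 = Z/2,  H_2 = 0.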